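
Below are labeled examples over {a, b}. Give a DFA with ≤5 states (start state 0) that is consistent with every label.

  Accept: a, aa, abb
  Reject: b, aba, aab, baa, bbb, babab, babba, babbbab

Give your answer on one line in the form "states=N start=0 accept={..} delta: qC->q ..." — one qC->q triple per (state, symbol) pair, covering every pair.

states=2 start=0 accept={0} delta: 0a->0 0b->1 1a->1 1b->0

State merging on the prefix tree: take the shortest (then alphabetical) example prefix whose next move is undefined and point that move at state 0, else 1, else 2, ...; a target is out if some Accept/Reject pair would then sit in one state with the same input left (inseparable). If every existing state is out, open a new one.
a: 0a undefined. 0a->0: ok.
b: 0b undefined. 0b->0: no, a/b meet in 0. Open state 1: 0b->1.
ba: 1a undefined. 1a->0: no, a/aba meet in 0. 1a->1: ok.
bb: 1b undefined. 1b->0: ok.
All examples now run through 2 states with every (state, symbol) defined. Accept strings end in {0}, Reject strings end in {1}; accept={0}.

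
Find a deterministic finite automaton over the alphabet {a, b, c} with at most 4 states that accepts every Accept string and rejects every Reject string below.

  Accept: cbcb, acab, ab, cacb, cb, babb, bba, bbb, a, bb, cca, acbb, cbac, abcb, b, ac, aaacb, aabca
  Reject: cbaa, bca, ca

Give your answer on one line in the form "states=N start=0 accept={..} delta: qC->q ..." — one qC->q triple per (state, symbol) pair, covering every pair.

Fold the examples into a partial DFA from state 0: repeatedly fix the first undefined (state, symbol) met by the shortest-then-alphabetical prefix, trying targets in increasing order and rejecting any under which an Accept and a Reject string meet in one state with the same remainder; add a state when all current targets are rejected. Accepting states are where Accept strings end.
a: 0a undefined. 0a->0: no, aabca/bca meet in 0 with "bca" left. Open state 1: 0a->1.
b: 0b undefined. 0b->0: ok.
c: 0c undefined. 0c->0: no, bba/bca meet in 1. 0c->1: ok.
aa: 1a undefined. 1a->0: no, bbb/bca meet in 0. 1a->1: no, bba/bca meet in 1. Open state 2: 1a->2.
ab: 1b undefined. 1b->0: ok.
ac: 1c undefined. 1c->0: ok.
aaa: 2a undefined. 2a->0: ok.
aab: 2b undefined. 2b->0: no, aabca/cbaa meet in 2. 2b->1: ok.
cac: 2c undefined. 2c->0: ok.
All examples now run through 3 states with every (state, symbol) defined. Accept strings end in {0,1}, Reject strings end in {2}; accept={0,1}.

states=3 start=0 accept={0,1} delta: 0a->1 0b->0 0c->1 1a->2 1b->0 1c->0 2a->0 2b->1 2c->0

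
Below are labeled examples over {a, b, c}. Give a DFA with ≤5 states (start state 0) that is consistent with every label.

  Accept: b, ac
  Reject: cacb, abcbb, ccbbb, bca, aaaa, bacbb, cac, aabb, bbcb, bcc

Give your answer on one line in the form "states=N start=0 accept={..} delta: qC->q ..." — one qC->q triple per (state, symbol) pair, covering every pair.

states=3 start=0 accept={1} delta: 0a->0 0b->1 0c->1 1a->1 1b->0 1c->2 2a->0 2b->2 2c->0

Fold the examples into a partial DFA from state 0: repeatedly fix the first undefined (state, symbol) met by the shortest-then-alphabetical prefix, trying targets in increasing order and rejecting any under which an Accept and a Reject string meet in one state with the same remainder; add a state when all current targets are rejected. Accepting states are where Accept strings end.
a: 0a undefined. 0a->0: ok.
b: 0b undefined. 0b->0: no, b/aaaa meet in 0. Open state 1: 0b->1.
c: 0c undefined. 0c->0: no, b/cacb meet in 1. 0c->1: ok.
ba: 1a undefined. 1a->0: no, b/cac meet in 1. 1a->1: ok.
bb: 1b undefined. 1b->0: ok.
bc: 1c undefined. 1c->0: no, b/cacb meet in 1. 1c->1: no, b/abcbb meet in 1. Open state 2: 1c->2.
bca: 2a undefined. 2a->0: ok.
bcc: 2c undefined. 2c->0: ok.
ccb: 2b undefined. 2b->0: no, b/abcbb meet in 1. 2b->1: no, b/cacb meet in 1. 2b->2: ok.
All examples now run through 3 states with every (state, symbol) defined. Accept strings end in {1}, Reject strings end in {0,2}; accept={1}.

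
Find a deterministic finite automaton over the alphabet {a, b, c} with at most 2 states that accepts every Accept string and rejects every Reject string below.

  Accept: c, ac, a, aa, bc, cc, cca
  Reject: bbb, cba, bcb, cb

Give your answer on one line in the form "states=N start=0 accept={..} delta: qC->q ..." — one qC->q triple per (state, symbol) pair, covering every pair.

states=2 start=0 accept={0} delta: 0a->0 0b->1 0c->0 1a->1 1b->0 1c->0

Grow the machine one transition at a time. Run the examples from 0; the earliest place one falls off (shortest prefix, ties alphabetical) gets sent to the lowest-numbered state that keeps every Accept/Reject pair distinguishable — a pair clashes when both reach the same state with identical unread suffix — and to a fresh state only if none does.
a: 0a undefined. 0a->0: ok.
b: 0b undefined. 0b->0: no, a/bbb meet in 0. Open state 1: 0b->1.
c: 0c undefined. 0c->0: ok.
bb: 1b undefined. 1b->0: ok.
bc: 1c undefined. 1c->0: ok.
cba: 1a undefined. 1a->0: no, c/cba meet in 0. 1a->1: ok.
All examples now run through 2 states with every (state, symbol) defined. Accept strings end in {0}, Reject strings end in {1}; accept={0}.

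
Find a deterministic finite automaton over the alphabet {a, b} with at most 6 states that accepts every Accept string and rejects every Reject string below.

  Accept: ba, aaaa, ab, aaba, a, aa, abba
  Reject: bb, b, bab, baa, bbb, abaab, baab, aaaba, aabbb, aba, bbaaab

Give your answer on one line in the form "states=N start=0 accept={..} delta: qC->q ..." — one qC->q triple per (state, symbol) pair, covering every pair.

states=4 start=0 accept={0,1,3} delta: 0a->1 0b->2 1a->0 1b->3 2a->3 2b->2 3a->2 3b->2

State merging on the prefix tree: take the shortest (then alphabetical) example prefix whose next move is undefined and point that move at state 0, else 1, else 2, ...; a target is out if some Accept/Reject pair would then sit in one state with the same input left (inseparable). If every existing state is out, open a new one.
a: 0a undefined. 0a->0: no, ba/aaaba meet in 0 with "ba" left. Open state 1: 0a->1.
b: 0b undefined. 0b->0: no, ab/bab meet in 1 with "b" left. 0b->1: no, ab/bb meet in 1 with "b" left. Open state 2: 0b->2.
aa: 1a undefined. 1a->0: ok.
ab: 1b undefined. 1b->0: no, a/aaaba meet in 1. 1b->1: no, aaaa/aaaba meet in 0. 1b->2: no, ba/aaaba meet in 2 with "a" left. Open state 3: 1b->3.
ba: 2a undefined. 2a->0: no, ab/baab meet in 3. 2a->1: no, aaaa/baa meet in 0. 2a->2: no, ba/b meet in 2. 2a->3: ok.
bb: 2b undefined. 2b->0: no, ba/bbaaab meet in 3. 2b->1: no, ba/bbb meet in 3. 2b->2: ok.
aba: 3a undefined. 3a->0: no, ba/abaab meet in 3. 3a->1: no, ba/baab meet in 3. 3a->2: ok.
abb: 3b undefined. 3b->0: no, aaaa/bab meet in 0. 3b->1: no, a/bab meet in 1. 3b->2: ok.
All examples now run through 4 states with every (state, symbol) defined. Accept strings end in {0,1,3}, Reject strings end in {2}; accept={0,1,3}.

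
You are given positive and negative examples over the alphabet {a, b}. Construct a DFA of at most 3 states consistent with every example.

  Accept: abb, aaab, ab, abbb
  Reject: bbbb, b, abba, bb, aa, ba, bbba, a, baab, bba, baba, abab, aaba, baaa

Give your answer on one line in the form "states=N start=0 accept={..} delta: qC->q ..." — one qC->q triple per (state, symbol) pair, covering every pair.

Grow the machine one transition at a time. Run the examples from 0; the earliest place one falls off (shortest prefix, ties alphabetical) gets sent to the lowest-numbered state that keeps every Accept/Reject pair distinguishable — a pair clashes when both reach the same state with identical unread suffix — and to a fresh state only if none does.
a: 0a undefined. 0a->0: no, abb/bb meet in 0 with "bb" left. Open state 1: 0a->1.
b: 0b undefined. 0b->0: ok.
aa: 1a undefined. 1a->0: ok.
ab: 1b undefined. 1b->0: no, abb/bbbb meet in 0. 1b->1: no, abb/ba meet in 1. Open state 2: 1b->2.
aba: 2a undefined. 2a->0: ok.
abb: 2b undefined. 2b->0: no, abb/bbbb meet in 0. 2b->1: no, abb/ba meet in 1. 2b->2: ok.
All examples now run through 3 states with every (state, symbol) defined. Accept strings end in {2}, Reject strings end in {0,1}; accept={2}.

states=3 start=0 accept={2} delta: 0a->1 0b->0 1a->0 1b->2 2a->0 2b->2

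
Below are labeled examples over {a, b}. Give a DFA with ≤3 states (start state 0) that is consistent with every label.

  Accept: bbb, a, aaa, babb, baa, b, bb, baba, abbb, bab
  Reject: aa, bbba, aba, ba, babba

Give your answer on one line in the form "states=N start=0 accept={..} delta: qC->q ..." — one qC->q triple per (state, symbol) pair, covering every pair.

states=3 start=0 accept={0,1} delta: 0a->1 0b->1 1a->2 1b->1 2a->0 2b->0

State merging on the prefix tree: take the shortest (then alphabetical) example prefix whose next move is undefined and point that move at state 0, else 1, else 2, ...; a target is out if some Accept/Reject pair would then sit in one state with the same input left (inseparable). If every existing state is out, open a new one.
a: 0a undefined. 0a->0: no, a/aa meet in 0. Open state 1: 0a->1.
b: 0b undefined. 0b->0: no, a/bbba meet in 1. 0b->1: ok.
aa: 1a undefined. 1a->0: no, baba/aa meet in 0. 1a->1: no, a/aa meet in 1. Open state 2: 1a->2.
ab: 1b undefined. 1b->0: no, bbb/aba meet in 1. 1b->1: ok.
aaa: 2a undefined. 2a->0: ok.
bab: 2b undefined. 2b->0: ok.
All examples now run through 3 states with every (state, symbol) defined. Accept strings end in {0,1}, Reject strings end in {2}; accept={0,1}.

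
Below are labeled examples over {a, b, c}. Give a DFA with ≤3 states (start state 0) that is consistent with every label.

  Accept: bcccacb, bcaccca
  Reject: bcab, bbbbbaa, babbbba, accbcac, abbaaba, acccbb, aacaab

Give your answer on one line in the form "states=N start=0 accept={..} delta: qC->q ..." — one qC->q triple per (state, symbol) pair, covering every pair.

states=3 start=0 accept={2} delta: 0a->0 0b->0 0c->1 1a->2 1b->2 1c->0 2a->0 2b->0 2c->1

Grow the machine one transition at a time. Run the examples from 0; the earliest place one falls off (shortest prefix, ties alphabetical) gets sent to the lowest-numbered state that keeps every Accept/Reject pair distinguishable — a pair clashes when both reach the same state with identical unread suffix — and to a fresh state only if none does.
a: 0a undefined. 0a->0: ok.
b: 0b undefined. 0b->0: ok.
ac: 0c undefined. 0c->0: no, bcccacb/bcab meet in 0. Open state 1: 0c->1.
acc: 1c undefined. 1c->0: ok.
bca: 1a undefined. 1a->0: no, bcaccca/bcab meet in 0. 1a->1: no, bcccacb/bbbbbaa meet in 0. Open state 2: 1a->2.
bcab: 2b undefined. 2b->0: ok.
bcac: 2c undefined. 2c->0: no, bcccacb/bcab meet in 0. 2c->1: ok.
aacaa: 2a undefined. 2a->0: ok.
acccb: 1b undefined. 1b->0: no, bcccacb/bcab meet in 0. 1b->1: no, bcccacb/accbcac meet in 1. 1b->2: ok.
All examples now run through 3 states with every (state, symbol) defined. Accept strings end in {2}, Reject strings end in {0,1}; accept={2}.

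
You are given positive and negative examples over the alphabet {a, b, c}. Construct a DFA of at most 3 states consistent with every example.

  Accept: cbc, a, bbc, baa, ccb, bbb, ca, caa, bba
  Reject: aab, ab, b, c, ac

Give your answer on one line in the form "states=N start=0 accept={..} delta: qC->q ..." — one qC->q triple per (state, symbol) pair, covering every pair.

states=3 start=0 accept={0,2} delta: 0a->0 0b->1 0c->1 1a->0 1b->2 1c->1 2a->0 2b->0 2c->0

Grow the machine one transition at a time. Run the examples from 0; the earliest place one falls off (shortest prefix, ties alphabetical) gets sent to the lowest-numbered state that keeps every Accept/Reject pair distinguishable — a pair clashes when both reach the same state with identical unread suffix — and to a fresh state only if none does.
a: 0a undefined. 0a->0: ok.
b: 0b undefined. 0b->0: no, a/aab meet in 0. Open state 1: 0b->1.
c: 0c undefined. 0c->0: no, a/c meet in 0. 0c->1: ok.
ba: 1a undefined. 1a->0: ok.
bb: 1b undefined. 1b->0: no, cbc/aab meet in 1. 1b->1: no, bbb/aab meet in 1. Open state 2: 1b->2.
cc: 1c undefined. 1c->0: no, ccb/aab meet in 1. 1c->1: ok.
bba: 2a undefined. 2a->0: ok.
bbb: 2b undefined. 2b->0: ok.
bbc: 2c undefined. 2c->0: ok.
All examples now run through 3 states with every (state, symbol) defined. Accept strings end in {0,2}, Reject strings end in {1}; accept={0,2}.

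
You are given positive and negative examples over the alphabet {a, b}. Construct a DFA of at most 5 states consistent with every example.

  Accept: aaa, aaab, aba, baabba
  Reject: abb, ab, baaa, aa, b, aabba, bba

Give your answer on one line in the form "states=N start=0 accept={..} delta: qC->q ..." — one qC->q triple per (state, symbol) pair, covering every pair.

states=5 start=0 accept={1,3} delta: 0a->1 0b->2 1a->2 1b->0 2a->3 2b->3 3a->4 3b->1 4a->0 4b->0

State merging on the prefix tree: take the shortest (then alphabetical) example prefix whose next move is undefined and point that move at state 0, else 1, else 2, ...; a target is out if some Accept/Reject pair would then sit in one state with the same input left (inseparable). If every existing state is out, open a new one.
a: 0a undefined. 0a->0: no, aaa/aa meet in 0. Open state 1: 0a->1.
b: 0b undefined. 0b->0: no, aaa/baaa meet in 1 with "aa" left. 0b->1: no, aba/bba meet in 1 with "ba" left. Open state 2: 0b->2.
aa: 1a undefined. 1a->0: no, aaab/ab meet in 1 with "b" left. 1a->1: no, aaa/aa meet in 1. 1a->2: ok.
ab: 1b undefined. 1b->0: ok.
ba: 2a undefined. 2a->0: no, aaa/ab meet in 0. 2a->1: no, aaa/baaa meet in 1. 2a->2: no, aaa/abb meet in 2. Open state 3: 2a->3.
bb: 2b undefined. 2b->0: no, aaa/aabba meet in 3. 2b->1: no, aba/aabba meet in 1. 2b->2: no, aaa/aabba meet in 3. 2b->3: ok.
baa: 3a undefined. 3a->0: no, aba/baaa meet in 1. 3a->1: no, aba/bba meet in 1. 3a->2: no, aaa/baaa meet in 3. 3a->3: no, aaa/baaa meet in 3. Open state 4: 3a->4.
aaab: 3b undefined. 3b->0: no, aaab/ab meet in 0. 3b->1: ok.
baaa: 4a undefined. 4a->0: ok.
baab: 4b undefined. 4b->0: ok.
All examples now run through 5 states with every (state, symbol) defined. Accept strings end in {1,3}, Reject strings end in {0,2,4}; accept={1,3}.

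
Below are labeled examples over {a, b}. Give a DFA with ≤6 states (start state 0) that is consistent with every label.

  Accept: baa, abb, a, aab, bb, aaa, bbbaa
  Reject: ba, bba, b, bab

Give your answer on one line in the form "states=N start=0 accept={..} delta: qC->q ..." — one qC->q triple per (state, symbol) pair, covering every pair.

states=4 start=0 accept={1,3} delta: 0a->1 0b->2 1a->1 1b->1 2a->0 2b->3 3a->0 3b->0

State merging on the prefix tree: take the shortest (then alphabetical) example prefix whose next move is undefined and point that move at state 0, else 1, else 2, ...; a target is out if some Accept/Reject pair would then sit in one state with the same input left (inseparable). If every existing state is out, open a new one.
a: 0a undefined. 0a->0: no, aab/b meet in 0 with "b" left. Open state 1: 0a->1.
b: 0b undefined. 0b->0: no, a/ba meet in 1. 0b->1: no, a/b meet in 1. Open state 2: 0b->2.
aa: 1a undefined. 1a->0: no, aab/b meet in 2. 1a->1: ok.
ab: 1b undefined. 1b->0: no, abb/b meet in 2. 1b->1: ok.
ba: 2a undefined. 2a->0: ok.
bb: 2b undefined. 2b->0: no, baa/bba meet in 1. 2b->1: no, baa/bba meet in 1. 2b->2: no, bb/b meet in 2. Open state 3: 2b->3.
bba: 3a undefined. 3a->0: ok.
bbb: 3b undefined. 3b->0: ok.
All examples now run through 4 states with every (state, symbol) defined. Accept strings end in {1,3}, Reject strings end in {0,2}; accept={1,3}.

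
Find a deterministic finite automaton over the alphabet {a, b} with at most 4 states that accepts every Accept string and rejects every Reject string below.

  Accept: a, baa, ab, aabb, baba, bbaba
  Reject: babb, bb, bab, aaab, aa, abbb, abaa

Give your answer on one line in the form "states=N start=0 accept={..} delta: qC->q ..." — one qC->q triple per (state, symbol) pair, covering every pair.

Grow the machine one transition at a time. Run the examples from 0; the earliest place one falls off (shortest prefix, ties alphabetical) gets sent to the lowest-numbered state that keeps every Accept/Reject pair distinguishable — a pair clashes when both reach the same state with identical unread suffix — and to a fresh state only if none does.
a: 0a undefined. 0a->0: no, a/aa meet in 0. Open state 1: 0a->1.
b: 0b undefined. 0b->0: no, baa/aa meet in 1 with "a" left. 0b->1: no, ab/bb meet in 1 with "b" left. Open state 2: 0b->2.
aa: 1a undefined. 1a->0: no, ab/aaab meet in 1 with "b" left. 1a->1: no, a/aa meet in 1. 1a->2: ok.
ab: 1b undefined. 1b->0: ok.
ba: 2a undefined. 2a->0: ok.
bb: 2b undefined. 2b->0: no, ab/babb meet in 0. 2b->1: no, a/babb meet in 1. 2b->2: no, aabb/babb meet in 2. Open state 3: 2b->3.
bba: 3a undefined. 3a->0: ok.
aabb: 3b undefined. 3b->0: ok.
All examples now run through 4 states with every (state, symbol) defined. Accept strings end in {0,1}, Reject strings end in {2,3}; accept={0,1}.

states=4 start=0 accept={0,1} delta: 0a->1 0b->2 1a->2 1b->0 2a->0 2b->3 3a->0 3b->0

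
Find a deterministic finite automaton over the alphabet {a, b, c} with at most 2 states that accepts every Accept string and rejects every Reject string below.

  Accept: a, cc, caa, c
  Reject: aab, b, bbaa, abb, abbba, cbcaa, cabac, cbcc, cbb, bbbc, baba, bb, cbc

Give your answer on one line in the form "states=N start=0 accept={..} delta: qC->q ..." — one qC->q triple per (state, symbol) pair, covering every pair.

State merging on the prefix tree: take the shortest (then alphabetical) example prefix whose next move is undefined and point that move at state 0, else 1, else 2, ...; a target is out if some Accept/Reject pair would then sit in one state with the same input left (inseparable). If every existing state is out, open a new one.
a: 0a undefined. 0a->0: ok.
b: 0b undefined. 0b->0: no, a/aab meet in 0. Open state 1: 0b->1.
c: 0c undefined. 0c->0: ok.
ba: 1a undefined. 1a->0: no, a/cabac meet in 0. 1a->1: ok.
bb: 1b undefined. 1b->0: no, a/bbaa meet in 0. 1b->1: ok.
cbc: 1c undefined. 1c->0: no, a/cbcaa meet in 0. 1c->1: ok.
All examples now run through 2 states with every (state, symbol) defined. Accept strings end in {0}, Reject strings end in {1}; accept={0}.

states=2 start=0 accept={0} delta: 0a->0 0b->1 0c->0 1a->1 1b->1 1c->1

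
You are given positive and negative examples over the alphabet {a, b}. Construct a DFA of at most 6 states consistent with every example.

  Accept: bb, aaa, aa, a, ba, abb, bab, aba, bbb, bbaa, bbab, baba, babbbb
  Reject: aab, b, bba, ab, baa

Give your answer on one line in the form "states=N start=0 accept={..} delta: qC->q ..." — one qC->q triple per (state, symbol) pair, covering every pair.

Grow the machine one transition at a time. Run the examples from 0; the earliest place one falls off (shortest prefix, ties alphabetical) gets sent to the lowest-numbered state that keeps every Accept/Reject pair distinguishable — a pair clashes when both reach the same state with identical unread suffix — and to a fresh state only if none does.
a: 0a undefined. 0a->0: ok.
b: 0b undefined. 0b->0: no, bb/aab meet in 0. Open state 1: 0b->1.
ba: 1a undefined. 1a->0: no, aaa/baa meet in 0. 1a->1: no, ba/aab meet in 1. Open state 2: 1a->2.
bb: 1b undefined. 1b->0: no, bb/bba meet in 0. 1b->1: no, bb/aab meet in 1. 1b->2: ok.
baa: 2a undefined. 2a->0: no, aaa/bba meet in 0. 2a->1: ok.
bab: 2b undefined. 2b->0: ok.
All examples now run through 3 states with every (state, symbol) defined. Accept strings end in {0,2}, Reject strings end in {1}; accept={0,2}.

states=3 start=0 accept={0,2} delta: 0a->0 0b->1 1a->2 1b->2 2a->1 2b->0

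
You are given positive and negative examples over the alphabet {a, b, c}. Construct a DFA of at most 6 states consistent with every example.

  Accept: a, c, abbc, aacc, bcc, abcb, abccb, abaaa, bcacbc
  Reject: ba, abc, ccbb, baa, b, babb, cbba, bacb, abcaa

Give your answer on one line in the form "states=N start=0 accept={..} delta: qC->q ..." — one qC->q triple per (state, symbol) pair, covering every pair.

Grow the machine one transition at a time. Run the examples from 0; the earliest place one falls off (shortest prefix, ties alphabetical) gets sent to the lowest-numbered state that keeps every Accept/Reject pair distinguishable — a pair clashes when both reach the same state with identical unread suffix — and to a fresh state only if none does.
a: 0a undefined. 0a->0: ok.
b: 0b undefined. 0b->0: no, a/ba meet in 0. Open state 1: 0b->1.
c: 0c undefined. 0c->0: ok.
ba: 1a undefined. 1a->0: no, a/ba meet in 0. 1a->1: no, abcb/bacb meet in 1 with "cb" left. Open state 2: 1a->2.
bc: 1c undefined. 1c->0: no, a/abc meet in 0. 1c->1: no, bcc/abc meet in 1. 1c->2: no, abccb/bacb meet in 2 with "cb" left. Open state 3: 1c->3.
abb: 1b undefined. 1b->0: no, a/ccbb meet in 0. 1b->1: no, abbc/abc meet in 3. 1b->2: ok.
baa: 2a undefined. 2a->0: no, a/baa meet in 0. 2a->1: no, abaaa/ba meet in 2. 2a->2: no, abaaa/ba meet in 2. 2a->3: ok.
bab: 2b undefined. 2b->0: ok.
bac: 2c undefined. 2c->0: ok.
bca: 3a undefined. 3a->0: no, a/abcaa meet in 0. 3a->1: no, abaaa/b meet in 1. 3a->2: no, abaaa/ba meet in 2. 3a->3: no, abaaa/abc meet in 3. Open state 4: 3a->4.
bcc: 3c undefined. 3c->0: no, abccb/b meet in 1. 3c->1: no, bcc/b meet in 1. 3c->2: no, bcc/ba meet in 2. 3c->3: no, bcc/abc meet in 3. 3c->4: ok.
abcb: 3b undefined. 3b->0: ok.
bcac: 4c undefined. 4c->0: no, bcacbc/abc meet in 3. 4c->1: ok.
abcaa: 4a undefined. 4a->0: no, a/abcaa meet in 0. 4a->1: ok.
abccb: 4b undefined. 4b->0: ok.
All examples now run through 5 states with every (state, symbol) defined. Accept strings end in {0,4}, Reject strings end in {1,2,3}; accept={0,4}.

states=5 start=0 accept={0,4} delta: 0a->0 0b->1 0c->0 1a->2 1b->2 1c->3 2a->3 2b->0 2c->0 3a->4 3b->0 3c->4 4a->1 4b->0 4c->1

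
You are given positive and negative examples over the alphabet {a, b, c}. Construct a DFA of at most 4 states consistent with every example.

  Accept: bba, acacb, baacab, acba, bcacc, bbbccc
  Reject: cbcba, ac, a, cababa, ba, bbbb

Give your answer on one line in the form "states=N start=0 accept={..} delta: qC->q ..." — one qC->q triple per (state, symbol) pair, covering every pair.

states=4 start=0 accept={2,3} delta: 0a->0 0b->1 0c->1 1a->1 1b->2 1c->2 2a->2 2b->3 2c->2 3a->0 3b->0 3c->0

State merging on the prefix tree: take the shortest (then alphabetical) example prefix whose next move is undefined and point that move at state 0, else 1, else 2, ...; a target is out if some Accept/Reject pair would then sit in one state with the same input left (inseparable). If every existing state is out, open a new one.
a: 0a undefined. 0a->0: ok.
b: 0b undefined. 0b->0: no, bba/a meet in 0. Open state 1: 0b->1.
c: 0c undefined. 0c->0: no, acba/ba meet in 1 with "a" left. 0c->1: ok.
ba: 1a undefined. 1a->0: no, baacab/ac meet in 1. 1a->1: ok.
bb: 1b undefined. 1b->0: no, bba/cbcba meet in 0. 1b->1: no, bba/ac meet in 1. Open state 2: 1b->2.
bc: 1c undefined. 1c->0: no, acacb/ac meet in 1. 1c->1: no, bcacc/ac meet in 1. 1c->2: ok.
bba: 2a undefined. 2a->0: no, bba/a meet in 0. 2a->1: no, bba/ac meet in 1. 2a->2: ok.
bbb: 2b undefined. 2b->0: no, acacb/a meet in 0. 2b->1: no, bba/bbbb meet in 2. 2b->2: no, bba/cababa meet in 2. Open state 3: 2b->3.
cbc: 2c undefined. 2c->0: no, bcacc/cbcba meet in 1. 2c->1: no, bba/cbcba meet in 2. 2c->2: ok.
bbbb: 3b undefined. 3b->0: ok.
bbbc: 3c undefined. 3c->0: ok.
cbcba: 3a undefined. 3a->0: ok.
All examples now run through 4 states with every (state, symbol) defined. Accept strings end in {2,3}, Reject strings end in {0,1}; accept={2,3}.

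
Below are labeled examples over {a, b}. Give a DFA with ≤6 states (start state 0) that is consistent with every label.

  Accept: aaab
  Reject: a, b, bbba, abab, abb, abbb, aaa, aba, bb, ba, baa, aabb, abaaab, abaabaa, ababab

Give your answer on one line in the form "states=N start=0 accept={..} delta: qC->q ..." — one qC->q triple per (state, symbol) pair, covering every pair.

states=4 start=0 accept={2} delta: 0a->1 0b->0 1a->0 1b->2 2a->3 2b->0 3a->1 3b->1

Grow the machine one transition at a time. Run the examples from 0; the earliest place one falls off (shortest prefix, ties alphabetical) gets sent to the lowest-numbered state that keeps every Accept/Reject pair distinguishable — a pair clashes when both reach the same state with identical unread suffix — and to a fresh state only if none does.
a: 0a undefined. 0a->0: no, aaab/b meet in 0 with "b" left. Open state 1: 0a->1.
b: 0b undefined. 0b->0: ok.
aa: 1a undefined. 1a->0: ok.
ab: 1b undefined. 1b->0: no, aaab/b meet in 0. 1b->1: no, aaab/a meet in 1. Open state 2: 1b->2.
aba: 2a undefined. 2a->0: no, aaab/ababab meet in 2. 2a->1: no, aaab/abab meet in 2. 2a->2: no, aaab/aba meet in 2. Open state 3: 2a->3.
abb: 2b undefined. 2b->0: ok.
abaa: 3a undefined. 3a->0: no, aaab/abaaab meet in 2. 3a->1: ok.
abab: 3b undefined. 3b->0: no, aaab/ababab meet in 2. 3b->1: ok.
All examples now run through 4 states with every (state, symbol) defined. Accept strings end in {2}, Reject strings end in {0,1,3}; accept={2}.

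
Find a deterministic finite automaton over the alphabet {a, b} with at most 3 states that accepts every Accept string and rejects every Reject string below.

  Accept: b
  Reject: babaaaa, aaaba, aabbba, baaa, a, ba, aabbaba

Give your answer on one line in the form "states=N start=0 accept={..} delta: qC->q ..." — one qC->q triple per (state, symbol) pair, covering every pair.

Fold the examples into a partial DFA from state 0: repeatedly fix the first undefined (state, symbol) met by the shortest-then-alphabetical prefix, trying targets in increasing order and rejecting any under which an Accept and a Reject string meet in one state with the same remainder; add a state when all current targets are rejected. Accepting states are where Accept strings end.
a: 0a undefined. 0a->0: ok.
b: 0b undefined. 0b->0: no, b/babaaaa meet in 0. Open state 1: 0b->1.
ba: 1a undefined. 1a->0: ok.
aabb: 1b undefined. 1b->0: ok.
All examples now run through 2 states with every (state, symbol) defined. Accept strings end in {1}, Reject strings end in {0}; accept={1}.

states=2 start=0 accept={1} delta: 0a->0 0b->1 1a->0 1b->0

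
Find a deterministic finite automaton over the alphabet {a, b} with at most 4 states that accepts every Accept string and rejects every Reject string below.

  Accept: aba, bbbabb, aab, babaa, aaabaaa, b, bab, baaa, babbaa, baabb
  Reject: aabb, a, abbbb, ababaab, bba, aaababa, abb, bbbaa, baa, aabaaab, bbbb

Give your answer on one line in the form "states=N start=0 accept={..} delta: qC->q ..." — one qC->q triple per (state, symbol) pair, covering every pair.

Grow the machine one transition at a time. Run the examples from 0; the earliest place one falls off (shortest prefix, ties alphabetical) gets sent to the lowest-numbered state that keeps every Accept/Reject pair distinguishable — a pair clashes when both reach the same state with identical unread suffix — and to a fresh state only if none does.
a: 0a undefined. 0a->0: ok.
b: 0b undefined. 0b->0: no, aba/aabb meet in 0. Open state 1: 0b->1.
ba: 1a undefined. 1a->0: no, aba/a meet in 0. 1a->1: no, aba/baa meet in 1. Open state 2: 1a->2.
bb: 1b undefined. 1b->0: ok.
baa: 2a undefined. 2a->0: no, aab/aabaaab meet in 1. 2a->1: no, aab/bbbaa meet in 1. 2a->2: no, aba/bbbaa meet in 2. Open state 3: 2a->3.
bab: 2b undefined. 2b->0: no, bbbabb/ababaab meet in 1. 2b->1: no, aba/aaababa meet in 2. 2b->2: ok.
baaa: 3a undefined. 3a->0: no, aab/ababaab meet in 1. 3a->1: ok.
baab: 3b undefined. 3b->0: ok.
All examples now run through 4 states with every (state, symbol) defined. Accept strings end in {1,2}, Reject strings end in {0,3}; accept={1,2}.

states=4 start=0 accept={1,2} delta: 0a->0 0b->1 1a->2 1b->0 2a->3 2b->2 3a->1 3b->0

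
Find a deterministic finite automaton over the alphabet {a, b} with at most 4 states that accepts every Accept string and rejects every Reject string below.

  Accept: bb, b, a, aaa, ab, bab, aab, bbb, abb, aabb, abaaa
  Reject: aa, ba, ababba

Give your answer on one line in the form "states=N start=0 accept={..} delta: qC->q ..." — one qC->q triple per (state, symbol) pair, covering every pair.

states=3 start=0 accept={1,2} delta: 0a->1 0b->1 1a->0 1b->2 2a->1 2b->1

Grow the machine one transition at a time. Run the examples from 0; the earliest place one falls off (shortest prefix, ties alphabetical) gets sent to the lowest-numbered state that keeps every Accept/Reject pair distinguishable — a pair clashes when both reach the same state with identical unread suffix — and to a fresh state only if none does.
a: 0a undefined. 0a->0: no, a/aa meet in 0. Open state 1: 0a->1.
b: 0b undefined. 0b->0: no, a/ba meet in 1. 0b->1: ok.
aa: 1a undefined. 1a->0: ok.
ab: 1b undefined. 1b->0: no, bb/aa meet in 0. 1b->1: no, abaaa/aa meet in 0. Open state 2: 1b->2.
aba: 2a undefined. 2a->0: no, abaaa/aa meet in 0. 2a->1: ok.
abb: 2b undefined. 2b->0: no, b/ababba meet in 1. 2b->1: ok.
All examples now run through 3 states with every (state, symbol) defined. Accept strings end in {1,2}, Reject strings end in {0}; accept={1,2}.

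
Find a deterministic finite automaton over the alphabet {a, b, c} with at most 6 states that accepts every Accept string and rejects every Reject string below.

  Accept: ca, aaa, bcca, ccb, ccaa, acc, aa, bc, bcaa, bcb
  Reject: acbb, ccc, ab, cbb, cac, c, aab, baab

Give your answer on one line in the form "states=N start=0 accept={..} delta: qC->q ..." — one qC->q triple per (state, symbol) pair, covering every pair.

State merging on the prefix tree: take the shortest (then alphabetical) example prefix whose next move is undefined and point that move at state 0, else 1, else 2, ...; a target is out if some Accept/Reject pair would then sit in one state with the same input left (inseparable). If every existing state is out, open a new one.
a: 0a undefined. 0a->0: ok.
b: 0b undefined. 0b->0: no, aaa/ab meet in 0. Open state 1: 0b->1.
c: 0c undefined. 0c->0: no, ca/ccc meet in 0. 0c->1: ok.
ba: 1a undefined. 1a->0: ok.
bc: 1c undefined. 1c->0: no, ccb/ccc meet in 1. 1c->1: no, acc/ccc meet in 1. Open state 2: 1c->2.
cb: 1b undefined. 1b->0: ok.
bca: 2a undefined. 2a->0: ok.
bcb: 2b undefined. 2b->0: ok.
bcc: 2c undefined. 2c->0: no, ca/ccc meet in 0. 2c->1: ok.
All examples now run through 3 states with every (state, symbol) defined. Accept strings end in {0,2}, Reject strings end in {1}; accept={0,2}.

states=3 start=0 accept={0,2} delta: 0a->0 0b->1 0c->1 1a->0 1b->0 1c->2 2a->0 2b->0 2c->1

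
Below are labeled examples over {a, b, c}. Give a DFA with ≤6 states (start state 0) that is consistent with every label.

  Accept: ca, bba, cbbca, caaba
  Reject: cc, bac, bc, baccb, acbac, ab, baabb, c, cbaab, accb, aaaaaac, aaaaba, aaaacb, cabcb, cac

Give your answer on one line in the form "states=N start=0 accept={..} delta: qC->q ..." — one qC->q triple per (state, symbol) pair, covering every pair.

Fold the examples into a partial DFA from state 0: repeatedly fix the first undefined (state, symbol) met by the shortest-then-alphabetical prefix, trying targets in increasing order and rejecting any under which an Accept and a Reject string meet in one state with the same remainder; add a state when all current targets are rejected. Accepting states are where Accept strings end.
a: 0a undefined. 0a->0: ok.
b: 0b undefined. 0b->0: no, bba/ab meet in 0. Open state 1: 0b->1.
c: 0c undefined. 0c->0: no, ca/cc meet in 0. 0c->1: no, ca/aaaaba meet in 1 with "a" left. Open state 2: 0c->2.
ba: 1a undefined. 1a->0: ok.
bb: 1b undefined. 1b->0: no, bba/baabb meet in 0. 1b->1: no, bba/aaaaba meet in 0. 1b->2: ok.
bc: 1c undefined. 1c->0: ok.
ca: 2a undefined. 2a->0: no, ca/bc meet in 0. 2a->1: no, ca/ab meet in 1. 2a->2: no, ca/bac meet in 2. Open state 3: 2a->3.
cb: 2b undefined. 2b->0: no, cbbca/bc meet in 0. 2b->1: ok.
cc: 2c undefined. 2c->0: no, cbbca/cc meet in 0. 2c->1: no, cbbca/bc meet in 0. 2c->2: ok.
caa: 3a undefined. 3a->0: no, caaba/bc meet in 0. 3a->1: ok.
cab: 3b undefined. 3b->0: ok.
cac: 3c undefined. 3c->0: ok.
All examples now run through 4 states with every (state, symbol) defined. Accept strings end in {3}, Reject strings end in {0,1,2}; accept={3}.

states=4 start=0 accept={3} delta: 0a->0 0b->1 0c->2 1a->0 1b->2 1c->0 2a->3 2b->1 2c->2 3a->1 3b->0 3c->0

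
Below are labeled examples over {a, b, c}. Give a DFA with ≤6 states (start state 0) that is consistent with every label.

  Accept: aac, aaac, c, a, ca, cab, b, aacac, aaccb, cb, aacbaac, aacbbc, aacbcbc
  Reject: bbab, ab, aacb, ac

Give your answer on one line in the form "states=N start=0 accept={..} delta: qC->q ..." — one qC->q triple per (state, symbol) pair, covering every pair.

states=4 start=0 accept={0,1,2} delta: 0a->1 0b->0 0c->2 1a->2 1b->3 1c->3 2a->0 2b->0 2c->1 3a->1 3b->0 3c->0

State merging on the prefix tree: take the shortest (then alphabetical) example prefix whose next move is undefined and point that move at state 0, else 1, else 2, ...; a target is out if some Accept/Reject pair would then sit in one state with the same input left (inseparable). If every existing state is out, open a new one.
a: 0a undefined. 0a->0: no, aac/ac meet in 0 with "c" left. Open state 1: 0a->1.
b: 0b undefined. 0b->0: ok.
c: 0c undefined. 0c->0: no, cab/bbab meet in 1 with "b" left. 0c->1: no, cb/bbab meet in 1 with "b" left. Open state 2: 0c->2.
aa: 1a undefined. 1a->0: no, aaac/ac meet in 1 with "c" left. 1a->1: no, aac/ac meet in 1 with "c" left. 1a->2: ok.
ab: 1b undefined. 1b->0: no, b/bbab meet in 0. 1b->1: no, a/bbab meet in 1. 1b->2: no, c/bbab meet in 2. Open state 3: 1b->3.
ac: 1c undefined. 1c->0: no, b/ac meet in 0. 1c->1: no, a/ac meet in 1. 1c->2: no, c/ac meet in 2. 1c->3: ok.
ca: 2a undefined. 2a->0: ok.
cb: 2b undefined. 2b->0: ok.
aac: 2c undefined. 2c->0: no, aac/aacb meet in 0. 2c->1: ok.
aacba: 3a undefined. 3a->0: no, aacbaac/bbab meet in 3. 3a->1: ok.
aacbb: 3b undefined. 3b->0: ok.
aacbc: 3c undefined. 3c->0: ok.
All examples now run through 4 states with every (state, symbol) defined. Accept strings end in {0,1,2}, Reject strings end in {3}; accept={0,1,2}.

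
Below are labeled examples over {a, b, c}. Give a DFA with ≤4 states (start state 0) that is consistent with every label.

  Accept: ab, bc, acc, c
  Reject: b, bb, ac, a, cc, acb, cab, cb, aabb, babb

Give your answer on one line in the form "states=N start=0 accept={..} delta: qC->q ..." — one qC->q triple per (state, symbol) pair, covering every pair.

Fold the examples into a partial DFA from state 0: repeatedly fix the first undefined (state, symbol) met by the shortest-then-alphabetical prefix, trying targets in increasing order and rejecting any under which an Accept and a Reject string meet in one state with the same remainder; add a state when all current targets are rejected. Accepting states are where Accept strings end.
a: 0a undefined. 0a->0: no, ab/b meet in 0 with "b" left. Open state 1: 0a->1.
b: 0b undefined. 0b->0: ok.
c: 0c undefined. 0c->0: no, ab/cab meet in 1 with "b" left. 0c->1: no, ab/cb meet in 1 with "b" left. Open state 2: 0c->2.
aa: 1a undefined. 1a->0: ok.
ab: 1b undefined. 1b->0: no, ab/b meet in 0. 1b->1: no, ab/a meet in 1. 1b->2: ok.
ac: 1c undefined. 1c->0: ok.
ca: 2a undefined. 2a->0: ok.
cb: 2b undefined. 2b->0: ok.
cc: 2c undefined. 2c->0: ok.
All examples now run through 3 states with every (state, symbol) defined. Accept strings end in {2}, Reject strings end in {0,1}; accept={2}.

states=3 start=0 accept={2} delta: 0a->1 0b->0 0c->2 1a->0 1b->2 1c->0 2a->0 2b->0 2c->0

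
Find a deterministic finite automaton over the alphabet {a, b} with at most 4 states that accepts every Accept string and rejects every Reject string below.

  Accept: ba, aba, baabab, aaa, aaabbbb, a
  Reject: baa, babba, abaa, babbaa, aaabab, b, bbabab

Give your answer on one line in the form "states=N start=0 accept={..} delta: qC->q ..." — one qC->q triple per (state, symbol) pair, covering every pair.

states=4 start=0 accept={0,2} delta: 0a->0 0b->1 1a->2 1b->0 2a->3 2b->3 3a->1 3b->2

Fold the examples into a partial DFA from state 0: repeatedly fix the first undefined (state, symbol) met by the shortest-then-alphabetical prefix, trying targets in increasing order and rejecting any under which an Accept and a Reject string meet in one state with the same remainder; add a state when all current targets are rejected. Accepting states are where Accept strings end.
a: 0a undefined. 0a->0: ok.
b: 0b undefined. 0b->0: no, ba/baa meet in 0. Open state 1: 0b->1.
ba: 1a undefined. 1a->0: no, ba/baa meet in 0. 1a->1: no, ba/baa meet in 1. Open state 2: 1a->2.
bb: 1b undefined. 1b->0: ok.
baa: 2a undefined. 2a->0: no, baabab/aaabab meet in 2 with "b" left. 2a->1: no, baabab/baa meet in 1. 2a->2: no, ba/baa meet in 2. Open state 3: 2a->3.
bab: 2b undefined. 2b->0: no, ba/babba meet in 2. 2b->1: no, aaa/babba meet in 0. 2b->2: no, ba/aaabab meet in 2. 2b->3: ok.
baab: 3b undefined. 3b->0: no, baabab/b meet in 1. 3b->1: no, ba/babba meet in 2. 3b->2: ok.
babbaa: 3a undefined. 3a->0: no, aaa/babbaa meet in 0. 3a->1: ok.
All examples now run through 4 states with every (state, symbol) defined. Accept strings end in {0,2}, Reject strings end in {1,3}; accept={0,2}.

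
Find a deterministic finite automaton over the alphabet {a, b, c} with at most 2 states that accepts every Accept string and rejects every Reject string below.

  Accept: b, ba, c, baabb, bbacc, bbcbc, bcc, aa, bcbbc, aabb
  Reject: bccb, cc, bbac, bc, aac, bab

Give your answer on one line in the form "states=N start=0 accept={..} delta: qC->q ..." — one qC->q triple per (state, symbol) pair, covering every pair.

State merging on the prefix tree: take the shortest (then alphabetical) example prefix whose next move is undefined and point that move at state 0, else 1, else 2, ...; a target is out if some Accept/Reject pair would then sit in one state with the same input left (inseparable). If every existing state is out, open a new one.
a: 0a undefined. 0a->0: no, c/aac meet in 0 with "c" left. Open state 1: 0a->1.
b: 0b undefined. 0b->0: no, c/bc meet in 0 with "c" left. 0b->1: ok.
c: 0c undefined. 0c->0: no, c/cc meet in 0. 0c->1: ok.
aa: 1a undefined. 1a->0: no, b/aac meet in 1. 1a->1: ok.
bb: 1b undefined. 1b->0: ok.
bc: 1c undefined. 1c->0: ok.
All examples now run through 2 states with every (state, symbol) defined. Accept strings end in {1}, Reject strings end in {0}; accept={1}.

states=2 start=0 accept={1} delta: 0a->1 0b->1 0c->1 1a->1 1b->0 1c->0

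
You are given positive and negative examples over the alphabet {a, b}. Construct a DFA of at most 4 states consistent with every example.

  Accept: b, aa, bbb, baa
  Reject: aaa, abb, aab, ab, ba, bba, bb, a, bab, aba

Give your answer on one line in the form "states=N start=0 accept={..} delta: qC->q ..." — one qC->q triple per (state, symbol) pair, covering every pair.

State merging on the prefix tree: take the shortest (then alphabetical) example prefix whose next move is undefined and point that move at state 0, else 1, else 2, ...; a target is out if some Accept/Reject pair would then sit in one state with the same input left (inseparable). If every existing state is out, open a new one.
a: 0a undefined. 0a->0: no, b/aab meet in 0 with "b" left. Open state 1: 0a->1.
b: 0b undefined. 0b->0: no, b/bb meet in 0. 0b->1: no, b/a meet in 1. Open state 2: 0b->2.
aa: 1a undefined. 1a->0: no, b/aab meet in 2. 1a->1: no, aa/aaa meet in 1. 1a->2: ok.
ab: 1b undefined. 1b->0: no, b/abb meet in 2. 1b->1: no, b/aba meet in 2. 1b->2: no, b/ab meet in 2. Open state 3: 1b->3.
ba: 2a undefined. 2a->0: no, b/bab meet in 2. 2a->1: ok.
bb: 2b undefined. 2b->0: ok.
aba: 3a undefined. 3a->0: ok.
abb: 3b undefined. 3b->0: ok.
All examples now run through 4 states with every (state, symbol) defined. Accept strings end in {2}, Reject strings end in {0,1,3}; accept={2}.

states=4 start=0 accept={2} delta: 0a->1 0b->2 1a->2 1b->3 2a->1 2b->0 3a->0 3b->0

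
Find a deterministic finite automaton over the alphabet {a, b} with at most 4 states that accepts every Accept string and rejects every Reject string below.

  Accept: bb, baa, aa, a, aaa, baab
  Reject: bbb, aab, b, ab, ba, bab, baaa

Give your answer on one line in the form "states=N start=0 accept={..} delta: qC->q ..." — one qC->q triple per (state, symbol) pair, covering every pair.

State merging on the prefix tree: take the shortest (then alphabetical) example prefix whose next move is undefined and point that move at state 0, else 1, else 2, ...; a target is out if some Accept/Reject pair would then sit in one state with the same input left (inseparable). If every existing state is out, open a new one.
a: 0a undefined. 0a->0: ok.
b: 0b undefined. 0b->0: no, bb/bbb meet in 0. Open state 1: 0b->1.
ba: 1a undefined. 1a->0: no, baa/ba meet in 0. 1a->1: no, bb/bab meet in 1 with "b" left. Open state 2: 1a->2.
bb: 1b undefined. 1b->0: ok.
baa: 2a undefined. 2a->0: no, bb/baaa meet in 0. 2a->1: no, baa/bbb meet in 1. 2a->2: no, baa/ba meet in 2. Open state 3: 2a->3.
bab: 2b undefined. 2b->0: no, bb/bab meet in 0. 2b->1: ok.
baaa: 3a undefined. 3a->0: no, bb/baaa meet in 0. 3a->1: ok.
baab: 3b undefined. 3b->0: ok.
All examples now run through 4 states with every (state, symbol) defined. Accept strings end in {0,3}, Reject strings end in {1,2}; accept={0,3}.

states=4 start=0 accept={0,3} delta: 0a->0 0b->1 1a->2 1b->0 2a->3 2b->1 3a->1 3b->0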